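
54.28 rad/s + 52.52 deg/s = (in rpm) 527.1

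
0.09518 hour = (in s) 342.6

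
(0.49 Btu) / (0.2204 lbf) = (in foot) 1730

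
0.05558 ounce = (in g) 1.576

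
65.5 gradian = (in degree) 58.95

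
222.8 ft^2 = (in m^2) 20.7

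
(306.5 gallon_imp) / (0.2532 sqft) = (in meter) 59.23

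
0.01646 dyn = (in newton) 1.646e-07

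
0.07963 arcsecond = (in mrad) 0.0003861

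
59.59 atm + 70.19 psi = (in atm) 64.37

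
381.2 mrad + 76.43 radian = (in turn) 12.22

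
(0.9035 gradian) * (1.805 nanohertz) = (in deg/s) 1.468e-09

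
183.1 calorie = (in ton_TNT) 1.831e-07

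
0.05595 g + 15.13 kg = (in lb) 33.36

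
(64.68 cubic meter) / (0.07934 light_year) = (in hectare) 8.617e-18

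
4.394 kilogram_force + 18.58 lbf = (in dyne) 1.257e+07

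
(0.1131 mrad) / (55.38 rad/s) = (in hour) 5.673e-10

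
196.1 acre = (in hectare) 79.36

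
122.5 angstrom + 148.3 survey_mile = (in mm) 2.387e+08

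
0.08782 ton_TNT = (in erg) 3.674e+15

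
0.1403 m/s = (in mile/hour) 0.3138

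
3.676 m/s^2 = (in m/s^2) 3.676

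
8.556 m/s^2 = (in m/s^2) 8.556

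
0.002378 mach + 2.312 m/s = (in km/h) 11.24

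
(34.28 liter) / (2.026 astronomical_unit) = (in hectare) 1.131e-17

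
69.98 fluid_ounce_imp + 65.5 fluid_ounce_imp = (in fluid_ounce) 130.2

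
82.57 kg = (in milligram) 8.257e+07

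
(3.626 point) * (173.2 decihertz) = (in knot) 0.04307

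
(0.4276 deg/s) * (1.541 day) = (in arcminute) 3.416e+06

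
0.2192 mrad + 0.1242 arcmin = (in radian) 0.0002553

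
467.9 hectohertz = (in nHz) 4.679e+13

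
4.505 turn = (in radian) 28.31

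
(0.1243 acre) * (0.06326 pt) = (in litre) 11.23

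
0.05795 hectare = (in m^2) 579.5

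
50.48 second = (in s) 50.48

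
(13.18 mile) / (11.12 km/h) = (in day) 0.07948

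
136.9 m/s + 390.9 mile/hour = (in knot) 605.8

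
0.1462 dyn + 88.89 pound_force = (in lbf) 88.89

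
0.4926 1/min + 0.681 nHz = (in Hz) 0.00821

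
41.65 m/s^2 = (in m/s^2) 41.65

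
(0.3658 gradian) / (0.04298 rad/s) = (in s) 0.1337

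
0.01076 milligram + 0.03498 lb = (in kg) 0.01587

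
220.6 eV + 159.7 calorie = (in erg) 6.682e+09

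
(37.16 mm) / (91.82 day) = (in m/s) 4.684e-09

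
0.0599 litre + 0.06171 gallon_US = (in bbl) 0.001846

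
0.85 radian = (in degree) 48.7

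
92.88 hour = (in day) 3.87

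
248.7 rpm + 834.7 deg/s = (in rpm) 387.8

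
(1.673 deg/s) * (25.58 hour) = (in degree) 1.541e+05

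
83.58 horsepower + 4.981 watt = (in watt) 6.233e+04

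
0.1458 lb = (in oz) 2.333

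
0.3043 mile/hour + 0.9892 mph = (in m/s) 0.5782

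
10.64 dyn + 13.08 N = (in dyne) 1.308e+06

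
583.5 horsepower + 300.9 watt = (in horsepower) 583.9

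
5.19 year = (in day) 1894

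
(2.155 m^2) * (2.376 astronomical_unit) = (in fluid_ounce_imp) 2.696e+16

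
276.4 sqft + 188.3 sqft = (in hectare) 0.004317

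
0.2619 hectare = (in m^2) 2619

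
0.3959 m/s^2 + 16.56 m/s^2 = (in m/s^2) 16.96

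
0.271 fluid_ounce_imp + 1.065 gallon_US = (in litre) 4.039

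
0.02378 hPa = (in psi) 0.0003449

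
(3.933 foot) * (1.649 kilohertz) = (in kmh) 7116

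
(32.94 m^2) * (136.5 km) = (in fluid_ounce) 1.52e+11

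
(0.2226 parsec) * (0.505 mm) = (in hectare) 3.469e+08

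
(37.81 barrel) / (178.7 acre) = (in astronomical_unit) 5.557e-17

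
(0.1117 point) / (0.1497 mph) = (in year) 1.867e-11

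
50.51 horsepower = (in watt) 3.767e+04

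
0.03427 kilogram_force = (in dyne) 3.361e+04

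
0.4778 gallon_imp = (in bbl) 0.01366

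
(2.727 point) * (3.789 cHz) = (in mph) 8.154e-05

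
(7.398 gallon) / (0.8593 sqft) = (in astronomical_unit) 2.345e-12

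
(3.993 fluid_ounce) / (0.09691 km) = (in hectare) 1.219e-10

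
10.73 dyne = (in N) 0.0001073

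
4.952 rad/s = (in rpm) 47.29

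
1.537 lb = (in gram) 697.2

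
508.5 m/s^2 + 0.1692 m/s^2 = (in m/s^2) 508.7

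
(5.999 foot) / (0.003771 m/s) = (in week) 0.0008017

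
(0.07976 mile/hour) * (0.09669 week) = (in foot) 6841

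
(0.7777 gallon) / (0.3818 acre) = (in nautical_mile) 1.029e-09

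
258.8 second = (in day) 0.002995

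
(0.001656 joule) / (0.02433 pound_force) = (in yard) 0.01673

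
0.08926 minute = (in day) 6.199e-05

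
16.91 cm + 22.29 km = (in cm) 2.229e+06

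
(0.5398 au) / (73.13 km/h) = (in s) 3.975e+09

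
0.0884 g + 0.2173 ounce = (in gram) 6.249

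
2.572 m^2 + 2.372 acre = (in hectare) 0.9602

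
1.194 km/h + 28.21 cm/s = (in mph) 1.373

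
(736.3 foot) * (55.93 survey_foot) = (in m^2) 3826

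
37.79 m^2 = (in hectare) 0.003779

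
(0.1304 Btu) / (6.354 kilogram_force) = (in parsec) 7.155e-17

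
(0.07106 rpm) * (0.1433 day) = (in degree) 5279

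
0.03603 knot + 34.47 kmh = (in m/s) 9.594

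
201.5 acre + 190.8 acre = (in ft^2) 1.709e+07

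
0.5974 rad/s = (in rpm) 5.705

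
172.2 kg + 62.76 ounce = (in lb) 383.6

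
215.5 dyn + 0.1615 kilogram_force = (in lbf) 0.3565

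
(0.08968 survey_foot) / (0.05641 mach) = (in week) 2.353e-09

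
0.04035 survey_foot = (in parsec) 3.986e-19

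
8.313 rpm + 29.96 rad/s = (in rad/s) 30.83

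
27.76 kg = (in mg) 2.776e+07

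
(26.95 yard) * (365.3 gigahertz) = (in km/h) 3.241e+13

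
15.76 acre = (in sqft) 6.865e+05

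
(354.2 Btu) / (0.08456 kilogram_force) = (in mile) 280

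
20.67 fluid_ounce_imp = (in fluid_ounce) 19.86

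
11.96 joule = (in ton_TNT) 2.859e-09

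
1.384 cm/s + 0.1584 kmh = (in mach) 0.0001699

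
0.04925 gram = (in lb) 0.0001086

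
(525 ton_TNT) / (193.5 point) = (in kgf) 3.281e+12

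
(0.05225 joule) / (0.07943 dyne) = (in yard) 7.194e+04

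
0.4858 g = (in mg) 485.8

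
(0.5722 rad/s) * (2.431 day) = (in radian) 1.202e+05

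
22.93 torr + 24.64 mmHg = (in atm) 0.06259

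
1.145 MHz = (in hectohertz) 1.145e+04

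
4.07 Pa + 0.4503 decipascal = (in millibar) 0.04115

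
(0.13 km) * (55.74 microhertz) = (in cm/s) 0.7246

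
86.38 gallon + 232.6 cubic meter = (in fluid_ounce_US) 7.876e+06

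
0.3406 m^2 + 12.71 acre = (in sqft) 5.537e+05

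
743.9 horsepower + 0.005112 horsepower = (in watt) 5.547e+05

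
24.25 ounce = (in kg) 0.6875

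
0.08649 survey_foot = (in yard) 0.02883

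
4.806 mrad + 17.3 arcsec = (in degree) 0.2802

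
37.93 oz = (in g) 1075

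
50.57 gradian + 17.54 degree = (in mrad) 1100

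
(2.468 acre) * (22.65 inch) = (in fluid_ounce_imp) 2.022e+08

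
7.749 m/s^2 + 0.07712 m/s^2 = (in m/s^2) 7.826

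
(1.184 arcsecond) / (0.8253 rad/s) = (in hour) 1.932e-09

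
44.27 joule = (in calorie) 10.58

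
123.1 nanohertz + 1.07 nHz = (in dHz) 1.242e-06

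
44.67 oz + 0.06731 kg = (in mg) 1.334e+06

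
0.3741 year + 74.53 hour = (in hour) 3352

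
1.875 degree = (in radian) 0.03272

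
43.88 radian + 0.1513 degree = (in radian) 43.88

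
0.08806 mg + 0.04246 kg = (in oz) 1.498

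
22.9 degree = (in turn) 0.06361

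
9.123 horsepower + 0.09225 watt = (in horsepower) 9.123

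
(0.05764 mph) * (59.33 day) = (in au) 8.829e-07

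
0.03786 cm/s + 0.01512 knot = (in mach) 2.396e-05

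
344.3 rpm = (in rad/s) 36.06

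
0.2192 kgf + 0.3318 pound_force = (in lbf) 0.8151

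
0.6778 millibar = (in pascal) 67.78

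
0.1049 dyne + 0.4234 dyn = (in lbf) 1.188e-06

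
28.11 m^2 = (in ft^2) 302.6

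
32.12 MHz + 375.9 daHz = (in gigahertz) 0.03212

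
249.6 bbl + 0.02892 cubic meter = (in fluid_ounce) 1.343e+06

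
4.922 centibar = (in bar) 0.04922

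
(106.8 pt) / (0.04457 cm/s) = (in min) 1.409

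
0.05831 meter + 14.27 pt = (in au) 4.234e-13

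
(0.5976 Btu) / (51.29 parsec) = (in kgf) 4.062e-17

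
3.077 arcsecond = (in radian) 1.492e-05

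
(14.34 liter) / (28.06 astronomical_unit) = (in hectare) 3.416e-19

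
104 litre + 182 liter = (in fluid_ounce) 9671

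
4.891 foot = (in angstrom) 1.491e+10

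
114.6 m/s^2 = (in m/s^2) 114.6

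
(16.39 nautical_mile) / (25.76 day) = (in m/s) 0.01364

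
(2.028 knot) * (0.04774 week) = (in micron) 3.012e+10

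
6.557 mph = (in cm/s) 293.1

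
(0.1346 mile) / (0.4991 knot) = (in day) 0.009765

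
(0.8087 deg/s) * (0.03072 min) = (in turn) 0.004141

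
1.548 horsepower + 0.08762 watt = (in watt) 1154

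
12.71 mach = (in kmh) 1.558e+04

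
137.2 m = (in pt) 3.889e+05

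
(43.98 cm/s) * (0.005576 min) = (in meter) 0.1471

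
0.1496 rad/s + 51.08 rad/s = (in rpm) 489.2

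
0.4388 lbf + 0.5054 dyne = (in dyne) 1.952e+05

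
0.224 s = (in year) 7.103e-09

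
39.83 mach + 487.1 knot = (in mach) 40.57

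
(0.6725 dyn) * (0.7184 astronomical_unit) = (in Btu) 685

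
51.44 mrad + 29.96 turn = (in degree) 1.079e+04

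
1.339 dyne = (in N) 1.339e-05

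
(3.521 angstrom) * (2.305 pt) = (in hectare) 2.863e-17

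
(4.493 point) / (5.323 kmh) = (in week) 1.772e-09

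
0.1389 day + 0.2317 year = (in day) 84.71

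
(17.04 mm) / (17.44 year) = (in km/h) 1.115e-10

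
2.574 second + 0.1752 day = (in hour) 4.206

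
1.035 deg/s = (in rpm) 0.1725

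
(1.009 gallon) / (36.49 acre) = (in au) 1.729e-19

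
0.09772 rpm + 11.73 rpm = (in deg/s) 70.97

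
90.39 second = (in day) 0.001046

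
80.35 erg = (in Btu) 7.616e-09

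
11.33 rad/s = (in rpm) 108.2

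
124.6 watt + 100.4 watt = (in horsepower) 0.3017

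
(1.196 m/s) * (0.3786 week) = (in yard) 2.995e+05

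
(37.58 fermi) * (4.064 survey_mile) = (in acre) 6.074e-14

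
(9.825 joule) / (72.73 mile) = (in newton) 8.394e-05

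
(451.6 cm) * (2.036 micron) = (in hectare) 9.195e-10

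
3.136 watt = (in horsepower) 0.004205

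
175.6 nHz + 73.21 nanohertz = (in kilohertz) 2.488e-10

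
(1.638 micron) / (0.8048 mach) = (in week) 9.883e-15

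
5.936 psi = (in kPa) 40.93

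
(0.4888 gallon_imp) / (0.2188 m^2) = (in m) 0.01016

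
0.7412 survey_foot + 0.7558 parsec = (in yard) 2.55e+16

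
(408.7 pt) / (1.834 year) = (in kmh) 8.974e-09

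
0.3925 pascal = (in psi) 5.693e-05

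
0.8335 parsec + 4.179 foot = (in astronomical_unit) 1.719e+05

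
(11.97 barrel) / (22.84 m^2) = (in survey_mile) 5.177e-05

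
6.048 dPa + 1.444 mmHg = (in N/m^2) 193.1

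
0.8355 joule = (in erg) 8.355e+06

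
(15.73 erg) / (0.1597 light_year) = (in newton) 1.041e-21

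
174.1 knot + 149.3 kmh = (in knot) 254.7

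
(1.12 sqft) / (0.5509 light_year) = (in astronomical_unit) 1.335e-28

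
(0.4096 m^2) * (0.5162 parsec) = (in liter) 6.524e+18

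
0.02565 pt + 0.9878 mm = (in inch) 0.03925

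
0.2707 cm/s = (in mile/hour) 0.006055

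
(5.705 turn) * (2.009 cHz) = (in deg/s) 41.26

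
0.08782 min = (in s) 5.269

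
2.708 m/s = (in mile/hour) 6.058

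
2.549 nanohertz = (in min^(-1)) 1.529e-07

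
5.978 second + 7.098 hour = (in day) 0.2958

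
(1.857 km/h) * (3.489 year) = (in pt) 1.609e+11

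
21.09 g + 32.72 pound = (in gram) 1.486e+04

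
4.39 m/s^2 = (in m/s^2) 4.39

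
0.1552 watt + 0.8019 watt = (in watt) 0.9571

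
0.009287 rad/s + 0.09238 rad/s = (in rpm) 0.9708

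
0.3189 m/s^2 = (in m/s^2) 0.3189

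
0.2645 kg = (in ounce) 9.33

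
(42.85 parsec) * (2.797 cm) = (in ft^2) 3.981e+17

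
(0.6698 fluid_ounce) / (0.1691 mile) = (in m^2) 7.279e-08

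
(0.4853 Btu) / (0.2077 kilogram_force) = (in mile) 0.1562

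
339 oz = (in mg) 9.61e+06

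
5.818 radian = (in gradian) 370.4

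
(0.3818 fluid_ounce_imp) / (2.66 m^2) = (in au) 2.726e-17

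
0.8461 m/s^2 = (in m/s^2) 0.8461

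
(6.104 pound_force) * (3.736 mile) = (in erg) 1.633e+12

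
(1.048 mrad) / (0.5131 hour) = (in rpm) 5.418e-06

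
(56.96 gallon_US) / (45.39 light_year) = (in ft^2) 5.405e-18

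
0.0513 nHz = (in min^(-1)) 3.078e-09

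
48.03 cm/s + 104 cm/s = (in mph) 3.401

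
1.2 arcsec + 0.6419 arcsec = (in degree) 0.0005116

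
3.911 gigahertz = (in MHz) 3911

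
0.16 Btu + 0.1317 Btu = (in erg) 3.078e+09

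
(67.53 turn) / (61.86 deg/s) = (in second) 393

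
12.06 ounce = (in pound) 0.7538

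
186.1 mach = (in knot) 1.232e+05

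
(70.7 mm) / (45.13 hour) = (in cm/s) 4.352e-05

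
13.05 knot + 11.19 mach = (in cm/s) 3.817e+05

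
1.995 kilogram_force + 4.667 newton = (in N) 24.23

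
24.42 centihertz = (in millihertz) 244.2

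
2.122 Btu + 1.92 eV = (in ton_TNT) 5.351e-07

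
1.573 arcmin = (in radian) 0.0004576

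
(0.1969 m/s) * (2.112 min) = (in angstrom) 2.495e+11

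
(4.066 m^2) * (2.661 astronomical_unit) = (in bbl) 1.018e+13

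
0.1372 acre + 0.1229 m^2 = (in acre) 0.1372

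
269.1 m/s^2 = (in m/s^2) 269.1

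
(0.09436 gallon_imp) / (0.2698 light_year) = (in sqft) 1.809e-18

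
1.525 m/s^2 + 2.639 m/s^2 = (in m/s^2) 4.164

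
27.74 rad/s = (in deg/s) 1589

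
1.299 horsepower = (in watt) 968.7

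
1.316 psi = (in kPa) 9.074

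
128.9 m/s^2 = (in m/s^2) 128.9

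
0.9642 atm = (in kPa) 97.7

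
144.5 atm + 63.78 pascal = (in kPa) 1.464e+04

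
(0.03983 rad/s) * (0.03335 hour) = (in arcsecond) 9.864e+05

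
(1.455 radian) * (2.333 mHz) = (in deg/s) 0.1945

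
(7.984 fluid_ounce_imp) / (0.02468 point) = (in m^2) 26.06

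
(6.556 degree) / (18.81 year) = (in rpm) 1.842e-09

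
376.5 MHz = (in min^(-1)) 2.259e+10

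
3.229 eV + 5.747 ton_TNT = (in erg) 2.405e+17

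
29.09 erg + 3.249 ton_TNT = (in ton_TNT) 3.249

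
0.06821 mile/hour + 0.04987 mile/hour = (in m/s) 0.05279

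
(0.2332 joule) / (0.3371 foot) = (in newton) 2.27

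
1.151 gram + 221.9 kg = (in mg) 2.219e+08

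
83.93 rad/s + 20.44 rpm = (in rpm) 821.9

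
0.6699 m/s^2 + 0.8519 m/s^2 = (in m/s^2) 1.522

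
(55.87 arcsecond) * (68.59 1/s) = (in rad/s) 0.01858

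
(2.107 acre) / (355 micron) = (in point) 6.809e+10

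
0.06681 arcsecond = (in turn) 5.155e-08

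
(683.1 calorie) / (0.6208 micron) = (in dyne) 4.604e+14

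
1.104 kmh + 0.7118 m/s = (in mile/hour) 2.278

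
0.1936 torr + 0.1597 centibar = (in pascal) 185.5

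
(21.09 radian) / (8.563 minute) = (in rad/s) 0.04105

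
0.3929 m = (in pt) 1114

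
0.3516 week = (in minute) 3544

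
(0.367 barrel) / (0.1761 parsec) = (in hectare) 1.074e-21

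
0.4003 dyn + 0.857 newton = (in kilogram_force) 0.08739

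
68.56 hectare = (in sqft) 7.38e+06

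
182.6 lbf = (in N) 812.2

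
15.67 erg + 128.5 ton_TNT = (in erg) 5.376e+18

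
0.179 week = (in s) 1.083e+05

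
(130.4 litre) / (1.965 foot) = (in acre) 5.38e-05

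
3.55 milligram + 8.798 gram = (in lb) 0.0194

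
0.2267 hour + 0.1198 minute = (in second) 823.3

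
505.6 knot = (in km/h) 936.4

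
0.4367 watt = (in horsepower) 0.0005856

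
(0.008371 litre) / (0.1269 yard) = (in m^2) 7.214e-05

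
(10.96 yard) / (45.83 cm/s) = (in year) 6.934e-07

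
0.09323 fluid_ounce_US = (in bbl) 1.734e-05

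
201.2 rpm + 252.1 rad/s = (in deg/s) 1.565e+04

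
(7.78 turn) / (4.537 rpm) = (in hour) 0.02858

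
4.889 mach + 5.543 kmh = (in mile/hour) 3727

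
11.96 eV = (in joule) 1.916e-18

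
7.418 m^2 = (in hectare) 0.0007418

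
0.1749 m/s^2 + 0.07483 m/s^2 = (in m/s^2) 0.2497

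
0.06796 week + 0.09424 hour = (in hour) 11.51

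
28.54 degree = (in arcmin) 1712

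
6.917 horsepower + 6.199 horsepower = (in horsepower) 13.12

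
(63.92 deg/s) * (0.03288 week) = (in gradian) 1.412e+06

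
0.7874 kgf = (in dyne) 7.722e+05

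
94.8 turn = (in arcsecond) 1.229e+08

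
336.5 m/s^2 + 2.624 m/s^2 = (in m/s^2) 339.1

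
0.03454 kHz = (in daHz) 3.454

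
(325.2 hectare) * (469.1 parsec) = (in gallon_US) 1.244e+28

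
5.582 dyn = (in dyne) 5.582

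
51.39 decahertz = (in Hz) 513.9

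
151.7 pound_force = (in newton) 674.8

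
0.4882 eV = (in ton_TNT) 1.869e-29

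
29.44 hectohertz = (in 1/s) 2944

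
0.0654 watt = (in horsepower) 8.77e-05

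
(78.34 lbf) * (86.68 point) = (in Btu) 0.0101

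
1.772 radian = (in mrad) 1772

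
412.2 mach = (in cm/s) 1.404e+07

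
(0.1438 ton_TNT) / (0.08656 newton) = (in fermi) 6.951e+24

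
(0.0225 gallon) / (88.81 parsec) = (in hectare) 3.108e-27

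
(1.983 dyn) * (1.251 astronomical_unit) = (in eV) 2.316e+25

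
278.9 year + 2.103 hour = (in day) 1.018e+05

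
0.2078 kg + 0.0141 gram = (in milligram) 2.078e+05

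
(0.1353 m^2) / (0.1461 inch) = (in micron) 3.646e+07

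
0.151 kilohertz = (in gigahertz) 1.51e-07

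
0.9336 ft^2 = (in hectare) 8.673e-06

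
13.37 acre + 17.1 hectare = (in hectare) 22.51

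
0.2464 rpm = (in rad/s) 0.0258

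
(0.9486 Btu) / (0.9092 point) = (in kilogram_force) 3.182e+05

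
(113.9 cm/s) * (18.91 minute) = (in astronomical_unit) 8.639e-09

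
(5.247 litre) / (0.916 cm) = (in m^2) 0.5728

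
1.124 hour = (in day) 0.04683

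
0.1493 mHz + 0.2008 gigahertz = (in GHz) 0.2008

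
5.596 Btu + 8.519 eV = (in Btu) 5.596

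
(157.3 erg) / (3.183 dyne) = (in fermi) 4.942e+14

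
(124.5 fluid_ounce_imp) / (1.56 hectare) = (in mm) 0.0002268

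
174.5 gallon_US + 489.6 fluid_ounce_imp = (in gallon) 178.2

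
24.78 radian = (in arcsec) 5.111e+06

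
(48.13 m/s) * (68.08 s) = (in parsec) 1.062e-13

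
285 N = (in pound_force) 64.07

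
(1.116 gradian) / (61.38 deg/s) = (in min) 0.0002727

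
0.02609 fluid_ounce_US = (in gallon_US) 0.0002038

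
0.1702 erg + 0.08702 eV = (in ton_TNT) 4.068e-18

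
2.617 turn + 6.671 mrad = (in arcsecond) 3.393e+06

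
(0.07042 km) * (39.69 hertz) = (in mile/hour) 6252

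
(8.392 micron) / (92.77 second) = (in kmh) 3.257e-07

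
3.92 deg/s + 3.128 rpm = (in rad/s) 0.396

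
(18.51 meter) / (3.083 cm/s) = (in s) 600.4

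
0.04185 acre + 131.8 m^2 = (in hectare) 0.03012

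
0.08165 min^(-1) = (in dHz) 0.01361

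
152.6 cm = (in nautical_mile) 0.000824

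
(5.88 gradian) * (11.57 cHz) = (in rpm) 0.102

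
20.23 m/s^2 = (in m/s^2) 20.23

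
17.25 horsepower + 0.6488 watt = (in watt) 1.286e+04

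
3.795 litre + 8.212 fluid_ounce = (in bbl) 0.0254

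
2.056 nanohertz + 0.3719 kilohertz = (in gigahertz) 3.719e-07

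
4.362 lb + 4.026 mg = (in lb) 4.362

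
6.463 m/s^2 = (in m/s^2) 6.463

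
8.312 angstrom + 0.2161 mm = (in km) 2.161e-07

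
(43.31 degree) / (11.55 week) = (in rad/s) 1.082e-07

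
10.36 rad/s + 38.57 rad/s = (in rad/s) 48.93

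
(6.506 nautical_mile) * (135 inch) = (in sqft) 4.447e+05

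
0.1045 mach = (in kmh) 128.1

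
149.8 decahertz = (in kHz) 1.498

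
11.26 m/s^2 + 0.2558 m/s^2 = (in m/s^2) 11.52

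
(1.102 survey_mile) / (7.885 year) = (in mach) 2.095e-08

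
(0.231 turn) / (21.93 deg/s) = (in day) 4.389e-05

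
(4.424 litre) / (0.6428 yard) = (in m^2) 0.007527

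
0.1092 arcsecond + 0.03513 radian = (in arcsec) 7246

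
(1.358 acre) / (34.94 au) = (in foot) 3.449e-09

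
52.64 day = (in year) 0.1442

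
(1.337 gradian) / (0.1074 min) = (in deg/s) 0.1867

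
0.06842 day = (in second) 5911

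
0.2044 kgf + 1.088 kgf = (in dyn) 1.267e+06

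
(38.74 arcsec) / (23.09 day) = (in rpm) 8.99e-10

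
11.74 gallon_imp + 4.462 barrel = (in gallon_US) 201.5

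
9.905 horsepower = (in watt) 7386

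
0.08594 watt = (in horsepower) 0.0001152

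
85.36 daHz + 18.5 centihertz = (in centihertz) 8.538e+04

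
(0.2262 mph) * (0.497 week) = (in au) 2.032e-07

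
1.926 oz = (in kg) 0.0546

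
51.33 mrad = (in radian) 0.05133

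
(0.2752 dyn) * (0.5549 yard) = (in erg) 13.96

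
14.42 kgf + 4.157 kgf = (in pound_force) 40.96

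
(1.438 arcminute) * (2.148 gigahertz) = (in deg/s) 5.148e+07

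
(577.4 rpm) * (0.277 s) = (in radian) 16.75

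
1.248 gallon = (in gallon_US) 1.248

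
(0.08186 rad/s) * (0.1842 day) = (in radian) 1303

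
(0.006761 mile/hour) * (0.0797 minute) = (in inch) 0.569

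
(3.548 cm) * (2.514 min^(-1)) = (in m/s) 0.001487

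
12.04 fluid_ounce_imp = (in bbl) 0.002152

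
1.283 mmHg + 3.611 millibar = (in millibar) 5.322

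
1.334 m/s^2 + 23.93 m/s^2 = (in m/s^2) 25.26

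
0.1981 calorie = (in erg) 8.289e+06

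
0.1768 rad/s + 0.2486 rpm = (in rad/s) 0.2028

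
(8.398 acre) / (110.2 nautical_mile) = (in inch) 6.556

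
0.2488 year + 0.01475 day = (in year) 0.2488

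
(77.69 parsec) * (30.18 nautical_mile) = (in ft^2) 1.442e+24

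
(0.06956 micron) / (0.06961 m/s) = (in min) 1.665e-08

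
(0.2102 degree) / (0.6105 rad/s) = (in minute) 0.0001002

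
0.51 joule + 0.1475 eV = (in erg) 5.1e+06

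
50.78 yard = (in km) 0.04643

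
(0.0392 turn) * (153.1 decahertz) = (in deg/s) 2.161e+04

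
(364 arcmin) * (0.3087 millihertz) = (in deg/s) 0.001873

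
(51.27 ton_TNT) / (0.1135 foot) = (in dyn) 6.201e+17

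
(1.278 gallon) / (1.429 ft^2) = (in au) 2.436e-13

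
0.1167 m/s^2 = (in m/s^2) 0.1167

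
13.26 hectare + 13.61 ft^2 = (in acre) 32.77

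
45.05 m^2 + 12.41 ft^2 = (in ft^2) 497.3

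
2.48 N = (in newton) 2.48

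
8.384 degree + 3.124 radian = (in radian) 3.27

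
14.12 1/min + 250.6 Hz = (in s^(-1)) 250.8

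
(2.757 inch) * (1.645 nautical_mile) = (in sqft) 2296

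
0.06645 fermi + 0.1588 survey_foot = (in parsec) 1.569e-18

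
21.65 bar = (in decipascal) 2.165e+07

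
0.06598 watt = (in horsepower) 8.848e-05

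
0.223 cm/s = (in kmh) 0.008028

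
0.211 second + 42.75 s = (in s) 42.96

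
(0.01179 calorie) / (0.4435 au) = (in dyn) 7.435e-08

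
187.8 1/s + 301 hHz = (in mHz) 3.029e+07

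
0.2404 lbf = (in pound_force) 0.2404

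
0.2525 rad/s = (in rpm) 2.411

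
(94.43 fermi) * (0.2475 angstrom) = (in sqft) 2.516e-23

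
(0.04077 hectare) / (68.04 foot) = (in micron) 1.966e+07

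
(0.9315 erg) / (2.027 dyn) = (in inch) 0.1809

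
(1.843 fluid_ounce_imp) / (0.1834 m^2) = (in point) 0.8094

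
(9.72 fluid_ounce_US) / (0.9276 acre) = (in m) 7.658e-08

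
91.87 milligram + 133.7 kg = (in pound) 294.8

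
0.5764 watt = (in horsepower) 0.000773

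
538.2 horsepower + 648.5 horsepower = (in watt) 8.849e+05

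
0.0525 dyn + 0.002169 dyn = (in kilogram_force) 5.575e-08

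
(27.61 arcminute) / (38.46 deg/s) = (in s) 0.01196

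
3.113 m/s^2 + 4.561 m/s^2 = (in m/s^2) 7.674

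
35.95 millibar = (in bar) 0.03595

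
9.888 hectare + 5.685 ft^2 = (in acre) 24.43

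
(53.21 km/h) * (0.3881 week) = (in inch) 1.366e+08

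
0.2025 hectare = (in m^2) 2025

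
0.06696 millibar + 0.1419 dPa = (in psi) 0.0009732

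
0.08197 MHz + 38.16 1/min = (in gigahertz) 8.197e-05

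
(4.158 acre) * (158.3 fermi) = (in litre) 2.664e-06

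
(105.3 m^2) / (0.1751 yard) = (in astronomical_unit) 4.396e-09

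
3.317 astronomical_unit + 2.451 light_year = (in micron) 2.319e+22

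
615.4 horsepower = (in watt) 4.589e+05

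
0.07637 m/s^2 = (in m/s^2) 0.07637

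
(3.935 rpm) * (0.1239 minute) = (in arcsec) 6.319e+05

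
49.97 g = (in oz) 1.763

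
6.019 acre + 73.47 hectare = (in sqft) 8.17e+06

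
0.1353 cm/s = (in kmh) 0.004871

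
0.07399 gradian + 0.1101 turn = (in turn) 0.1103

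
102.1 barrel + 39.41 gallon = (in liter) 1.638e+04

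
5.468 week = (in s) 3.307e+06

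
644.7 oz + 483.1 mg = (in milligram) 1.828e+07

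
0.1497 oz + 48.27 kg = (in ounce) 1703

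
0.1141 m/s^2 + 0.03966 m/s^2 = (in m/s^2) 0.1538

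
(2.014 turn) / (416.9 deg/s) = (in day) 2.013e-05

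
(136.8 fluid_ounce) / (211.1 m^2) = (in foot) 6.288e-05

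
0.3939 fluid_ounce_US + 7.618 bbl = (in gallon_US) 320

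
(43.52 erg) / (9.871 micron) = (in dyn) 4.409e+04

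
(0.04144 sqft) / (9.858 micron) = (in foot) 1281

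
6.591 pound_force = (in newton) 29.32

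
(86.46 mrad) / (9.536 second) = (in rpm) 0.08658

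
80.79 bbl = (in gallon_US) 3393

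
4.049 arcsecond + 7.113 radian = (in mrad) 7113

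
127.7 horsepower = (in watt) 9.523e+04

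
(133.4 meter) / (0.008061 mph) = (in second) 3.702e+04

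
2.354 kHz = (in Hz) 2354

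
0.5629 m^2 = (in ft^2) 6.059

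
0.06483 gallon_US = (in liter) 0.2454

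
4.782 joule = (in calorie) 1.143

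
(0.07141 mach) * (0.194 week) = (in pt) 8.087e+09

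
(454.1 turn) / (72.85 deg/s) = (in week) 0.00371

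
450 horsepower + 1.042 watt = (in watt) 3.356e+05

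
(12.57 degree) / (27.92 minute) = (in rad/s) 0.000131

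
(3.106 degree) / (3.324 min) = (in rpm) 0.002596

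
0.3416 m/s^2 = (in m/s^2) 0.3416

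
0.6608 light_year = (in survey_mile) 3.885e+12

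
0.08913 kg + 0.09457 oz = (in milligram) 9.181e+04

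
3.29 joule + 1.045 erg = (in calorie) 0.7863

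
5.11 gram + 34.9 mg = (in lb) 0.01134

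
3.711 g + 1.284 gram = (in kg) 0.004995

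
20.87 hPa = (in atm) 0.0206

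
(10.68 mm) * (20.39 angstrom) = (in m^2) 2.178e-11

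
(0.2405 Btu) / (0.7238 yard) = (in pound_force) 86.19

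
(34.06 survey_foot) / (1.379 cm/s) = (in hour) 0.2091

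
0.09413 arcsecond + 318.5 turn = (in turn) 318.5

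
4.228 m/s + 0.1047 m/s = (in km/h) 15.6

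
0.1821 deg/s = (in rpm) 0.03035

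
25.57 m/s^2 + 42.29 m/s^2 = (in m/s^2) 67.86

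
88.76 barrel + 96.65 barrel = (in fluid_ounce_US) 9.968e+05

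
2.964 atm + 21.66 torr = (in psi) 43.98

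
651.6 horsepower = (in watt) 4.859e+05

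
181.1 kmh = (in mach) 0.1477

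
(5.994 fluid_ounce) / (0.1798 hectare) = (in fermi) 9.859e+07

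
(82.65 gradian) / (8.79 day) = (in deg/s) 9.795e-05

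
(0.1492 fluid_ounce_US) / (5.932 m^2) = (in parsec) 2.411e-23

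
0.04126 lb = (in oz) 0.6602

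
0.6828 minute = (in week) 6.774e-05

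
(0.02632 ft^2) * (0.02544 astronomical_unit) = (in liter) 9.306e+09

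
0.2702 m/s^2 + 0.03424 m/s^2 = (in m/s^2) 0.3044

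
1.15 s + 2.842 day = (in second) 2.455e+05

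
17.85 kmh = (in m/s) 4.958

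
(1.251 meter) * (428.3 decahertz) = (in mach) 15.74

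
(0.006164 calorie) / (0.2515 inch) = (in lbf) 0.9076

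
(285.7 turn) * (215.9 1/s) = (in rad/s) 3.876e+05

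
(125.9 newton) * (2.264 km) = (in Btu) 270.2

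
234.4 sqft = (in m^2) 21.78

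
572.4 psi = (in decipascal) 3.947e+07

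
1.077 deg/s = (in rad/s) 0.0188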